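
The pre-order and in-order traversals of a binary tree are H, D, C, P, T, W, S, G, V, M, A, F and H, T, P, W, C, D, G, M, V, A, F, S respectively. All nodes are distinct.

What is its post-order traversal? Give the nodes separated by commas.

T, W, P, C, M, F, A, V, G, S, D, H

The first element of pre-order is the root; it splits in-order into left and right subtrees.
Root H: left subtree has 0 nodes { }, right has 11 {T, P, W, C, D, G, M, V, A, F, S}.
  Root D: left subtree has 4 nodes {T, P, W, C}, right has 6 {G, M, V, A, F, S}.
    Root C: left subtree has 3 nodes {T, P, W}, right has 0 { }.
      Root P: left subtree has 1 node {T}, right has 1 {W}.
    Root S: left subtree has 5 nodes {G, M, V, A, F}, right has 0 { }.
      Root G: left subtree has 0 nodes { }, right has 4 {M, V, A, F}.
        Root V: left subtree has 1 node {M}, right has 2 {A, F}.
          Root A: left subtree has 0 nodes { }, right has 1 {F}.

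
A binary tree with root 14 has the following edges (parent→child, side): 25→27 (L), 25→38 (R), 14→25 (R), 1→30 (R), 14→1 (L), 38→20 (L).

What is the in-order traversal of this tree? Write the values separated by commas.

1, 30, 14, 27, 25, 20, 38

In-order visits the left subtree, then the node, then the right subtree.
At 14: go left to 1.
  At 1: no left child.
  Visit 1.
  At 1: go right to 30.
    30 is a leaf — visit 30.
Visit 14.
At 14: go right to 25.
  At 25: go left to 27.
    27 is a leaf — visit 27.
  Visit 25.
  At 25: go right to 38.
    At 38: go left to 20.
      20 is a leaf — visit 20.
    Visit 38.
    At 38: no right child.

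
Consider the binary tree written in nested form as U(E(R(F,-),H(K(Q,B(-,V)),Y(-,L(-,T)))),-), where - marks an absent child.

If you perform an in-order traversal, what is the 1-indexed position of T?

11

In-order visits the left subtree, then the node, then the right subtree.
At U: go left to E.
  At E: go left to R.
    At R: go left to F.
      F is a leaf — visit F.
    Visit R.
    At R: no right child.
  Visit E.
  At E: go right to H.
    At H: go left to K.
      At K: go left to Q.
        Q is a leaf — visit Q.
      Visit K.
      At K: go right to B.
        At B: no left child.
        Visit B.
        At B: go right to V.
          V is a leaf — visit V.
    Visit H.
    At H: go right to Y.
      At Y: no left child.
      Visit Y.
      At Y: go right to L.
        At L: no left child.
        Visit L.
        At L: go right to T.
          T is a leaf — visit T.
Visit U.
At U: no right child.
Full in-order sequence: F, R, E, Q, K, B, V, H, Y, L, T, U.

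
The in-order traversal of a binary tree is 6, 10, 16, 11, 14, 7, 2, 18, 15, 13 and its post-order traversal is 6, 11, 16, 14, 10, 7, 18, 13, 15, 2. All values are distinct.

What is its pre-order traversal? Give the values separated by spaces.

2 7 10 6 14 16 11 15 18 13

The last element of post-order is the root; it splits in-order into left and right subtrees.
Root 2: left subtree has 6 nodes {6, 10, 16, 11, 14, 7}, right has 3 {18, 15, 13}.
  Root 7: left subtree has 5 nodes {6, 10, 16, 11, 14}, right has 0 { }.
    Root 10: left subtree has 1 node {6}, right has 3 {16, 11, 14}.
      Root 14: left subtree has 2 nodes {16, 11}, right has 0 { }.
        Root 16: left subtree has 0 nodes { }, right has 1 {11}.
  Root 15: left subtree has 1 node {18}, right has 1 {13}.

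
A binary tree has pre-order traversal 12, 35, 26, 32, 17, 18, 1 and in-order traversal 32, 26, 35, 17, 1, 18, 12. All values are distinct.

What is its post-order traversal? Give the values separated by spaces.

The first element of pre-order is the root; it splits in-order into left and right subtrees.
Root 12: left subtree has 6 nodes {32, 26, 35, 17, 1, 18}, right has 0 { }.
  Root 35: left subtree has 2 nodes {32, 26}, right has 3 {17, 1, 18}.
    Root 26: left subtree has 1 node {32}, right has 0 { }.
    Root 17: left subtree has 0 nodes { }, right has 2 {1, 18}.
      Root 18: left subtree has 1 node {1}, right has 0 { }.

32 26 1 18 17 35 12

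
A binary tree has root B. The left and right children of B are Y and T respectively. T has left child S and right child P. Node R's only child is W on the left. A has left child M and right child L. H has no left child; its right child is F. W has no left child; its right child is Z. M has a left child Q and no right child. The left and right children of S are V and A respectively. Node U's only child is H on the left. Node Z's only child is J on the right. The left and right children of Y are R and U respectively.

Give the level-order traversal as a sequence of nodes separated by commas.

B, Y, T, R, U, S, P, W, H, V, A, Z, F, M, L, J, Q

Level-order visits nodes level by level from the root, left to right within each level.
Level 0: B
Level 1: Y, T
Level 2: R, U, S, P
Level 3: W, H, V, A
Level 4: Z, F, M, L
Level 5: J, Q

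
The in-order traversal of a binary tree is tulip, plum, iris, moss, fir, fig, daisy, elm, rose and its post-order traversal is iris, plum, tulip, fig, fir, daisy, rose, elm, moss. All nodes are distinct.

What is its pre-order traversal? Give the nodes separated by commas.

moss, tulip, plum, iris, elm, daisy, fir, fig, rose

The last element of post-order is the root; it splits in-order into left and right subtrees.
Root moss: left subtree has 3 nodes {tulip, plum, iris}, right has 5 {fir, fig, daisy, elm, rose}.
  Root tulip: left subtree has 0 nodes { }, right has 2 {plum, iris}.
    Root plum: left subtree has 0 nodes { }, right has 1 {iris}.
  Root elm: left subtree has 3 nodes {fir, fig, daisy}, right has 1 {rose}.
    Root daisy: left subtree has 2 nodes {fir, fig}, right has 0 { }.
      Root fir: left subtree has 0 nodes { }, right has 1 {fig}.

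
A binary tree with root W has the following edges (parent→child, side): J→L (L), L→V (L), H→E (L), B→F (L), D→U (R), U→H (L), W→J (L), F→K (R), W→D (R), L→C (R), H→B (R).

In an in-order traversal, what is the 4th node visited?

J

In-order visits the left subtree, then the node, then the right subtree.
At W: go left to J.
  At J: go left to L.
    At L: go left to V.
      V is a leaf — visit V.
    Visit L.
    At L: go right to C.
      C is a leaf — visit C.
  Visit J.
  At J: no right child.
Visit W.
At W: go right to D.
  At D: no left child.
  Visit D.
  At D: go right to U.
    At U: go left to H.
      At H: go left to E.
        E is a leaf — visit E.
      Visit H.
      At H: go right to B.
        At B: go left to F.
          At F: no left child.
          Visit F.
          At F: go right to K.
            K is a leaf — visit K.
        Visit B.
        At B: no right child.
    Visit U.
    At U: no right child.
Full in-order sequence: V, L, C, J, W, D, E, H, F, K, B, U.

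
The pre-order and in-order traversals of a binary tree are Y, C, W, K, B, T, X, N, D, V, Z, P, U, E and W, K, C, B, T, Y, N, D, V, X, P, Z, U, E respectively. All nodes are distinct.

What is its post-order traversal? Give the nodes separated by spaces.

K W T B C V D N P E U Z X Y

The first element of pre-order is the root; it splits in-order into left and right subtrees.
Root Y: left subtree has 5 nodes {W, K, C, B, T}, right has 8 {N, D, V, X, P, Z, U, E}.
  Root C: left subtree has 2 nodes {W, K}, right has 2 {B, T}.
    Root W: left subtree has 0 nodes { }, right has 1 {K}.
    Root B: left subtree has 0 nodes { }, right has 1 {T}.
  Root X: left subtree has 3 nodes {N, D, V}, right has 4 {P, Z, U, E}.
    Root N: left subtree has 0 nodes { }, right has 2 {D, V}.
      Root D: left subtree has 0 nodes { }, right has 1 {V}.
    Root Z: left subtree has 1 node {P}, right has 2 {U, E}.
      Root U: left subtree has 0 nodes { }, right has 1 {E}.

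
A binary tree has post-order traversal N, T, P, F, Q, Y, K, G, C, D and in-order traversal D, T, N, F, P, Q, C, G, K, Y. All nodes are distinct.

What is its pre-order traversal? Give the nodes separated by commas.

D, C, Q, F, T, N, P, G, K, Y

The last element of post-order is the root; it splits in-order into left and right subtrees.
Root D: left subtree has 0 nodes { }, right has 9 {T, N, F, P, Q, C, G, K, Y}.
  Root C: left subtree has 5 nodes {T, N, F, P, Q}, right has 3 {G, K, Y}.
    Root Q: left subtree has 4 nodes {T, N, F, P}, right has 0 { }.
      Root F: left subtree has 2 nodes {T, N}, right has 1 {P}.
        Root T: left subtree has 0 nodes { }, right has 1 {N}.
    Root G: left subtree has 0 nodes { }, right has 2 {K, Y}.
      Root K: left subtree has 0 nodes { }, right has 1 {Y}.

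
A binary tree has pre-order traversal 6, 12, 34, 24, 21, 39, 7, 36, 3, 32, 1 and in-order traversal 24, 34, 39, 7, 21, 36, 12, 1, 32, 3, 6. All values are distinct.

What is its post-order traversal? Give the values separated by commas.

24, 7, 39, 36, 21, 34, 1, 32, 3, 12, 6

The first element of pre-order is the root; it splits in-order into left and right subtrees.
Root 6: left subtree has 10 nodes {24, 34, 39, 7, 21, 36, 12, 1, 32, 3}, right has 0 { }.
  Root 12: left subtree has 6 nodes {24, 34, 39, 7, 21, 36}, right has 3 {1, 32, 3}.
    Root 34: left subtree has 1 node {24}, right has 4 {39, 7, 21, 36}.
      Root 21: left subtree has 2 nodes {39, 7}, right has 1 {36}.
        Root 39: left subtree has 0 nodes { }, right has 1 {7}.
    Root 3: left subtree has 2 nodes {1, 32}, right has 0 { }.
      Root 32: left subtree has 1 node {1}, right has 0 { }.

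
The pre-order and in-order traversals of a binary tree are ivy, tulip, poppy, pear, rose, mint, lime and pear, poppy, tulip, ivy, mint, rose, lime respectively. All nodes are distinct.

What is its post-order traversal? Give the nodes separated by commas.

The first element of pre-order is the root; it splits in-order into left and right subtrees.
Root ivy: left subtree has 3 nodes {pear, poppy, tulip}, right has 3 {mint, rose, lime}.
  Root tulip: left subtree has 2 nodes {pear, poppy}, right has 0 { }.
    Root poppy: left subtree has 1 node {pear}, right has 0 { }.
  Root rose: left subtree has 1 node {mint}, right has 1 {lime}.

pear, poppy, tulip, mint, lime, rose, ivy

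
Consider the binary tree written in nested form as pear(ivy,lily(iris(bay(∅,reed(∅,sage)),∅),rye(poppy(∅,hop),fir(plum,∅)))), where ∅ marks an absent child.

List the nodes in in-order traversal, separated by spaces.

ivy pear bay reed sage iris lily poppy hop rye plum fir

In-order visits the left subtree, then the node, then the right subtree.
At pear: go left to ivy.
  ivy is a leaf — visit ivy.
Visit pear.
At pear: go right to lily.
  At lily: go left to iris.
    At iris: go left to bay.
      At bay: no left child.
      Visit bay.
      At bay: go right to reed.
        At reed: no left child.
        Visit reed.
        At reed: go right to sage.
          sage is a leaf — visit sage.
    Visit iris.
    At iris: no right child.
  Visit lily.
  At lily: go right to rye.
    At rye: go left to poppy.
      At poppy: no left child.
      Visit poppy.
      At poppy: go right to hop.
        hop is a leaf — visit hop.
    Visit rye.
    At rye: go right to fir.
      At fir: go left to plum.
        plum is a leaf — visit plum.
      Visit fir.
      At fir: no right child.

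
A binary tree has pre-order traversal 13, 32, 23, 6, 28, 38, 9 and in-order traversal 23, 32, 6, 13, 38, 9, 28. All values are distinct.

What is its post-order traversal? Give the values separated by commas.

The first element of pre-order is the root; it splits in-order into left and right subtrees.
Root 13: left subtree has 3 nodes {23, 32, 6}, right has 3 {38, 9, 28}.
  Root 32: left subtree has 1 node {23}, right has 1 {6}.
  Root 28: left subtree has 2 nodes {38, 9}, right has 0 { }.
    Root 38: left subtree has 0 nodes { }, right has 1 {9}.

23, 6, 32, 9, 38, 28, 13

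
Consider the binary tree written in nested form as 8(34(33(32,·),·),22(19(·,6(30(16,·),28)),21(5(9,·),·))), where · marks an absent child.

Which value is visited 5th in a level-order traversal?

19

Level-order visits nodes level by level from the root, left to right within each level.
Level 0: 8
Level 1: 34, 22
Level 2: 33, 19, 21
Level 3: 32, 6, 5
Level 4: 30, 28, 9
Level 5: 16
Full level-order sequence: 8, 34, 22, 33, 19, 21, 32, 6, 5, 30, 28, 9, 16.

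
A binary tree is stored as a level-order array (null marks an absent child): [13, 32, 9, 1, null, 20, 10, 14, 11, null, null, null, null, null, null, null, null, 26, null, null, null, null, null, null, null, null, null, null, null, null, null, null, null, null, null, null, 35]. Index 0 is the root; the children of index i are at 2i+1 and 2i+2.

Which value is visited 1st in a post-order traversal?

14

Post-order visits the left subtree, then the right subtree, then the node.
At 13: go left to 32.
  At 32: go left to 1.
    At 1: go left to 14.
      14 is a leaf — visit 14.
    At 1: go right to 11.
      At 11: go left to 26.
        At 26: no left child.
        At 26: go right to 35.
          35 is a leaf — visit 35.
        Visit 26.
      At 11: no right child.
      Visit 11.
    Visit 1.
  At 32: no right child.
  Visit 32.
At 13: go right to 9.
  At 9: go left to 20.
    20 is a leaf — visit 20.
  At 9: go right to 10.
    10 is a leaf — visit 10.
  Visit 9.
Visit 13.
Full post-order sequence: 14, 35, 26, 11, 1, 32, 20, 10, 9, 13.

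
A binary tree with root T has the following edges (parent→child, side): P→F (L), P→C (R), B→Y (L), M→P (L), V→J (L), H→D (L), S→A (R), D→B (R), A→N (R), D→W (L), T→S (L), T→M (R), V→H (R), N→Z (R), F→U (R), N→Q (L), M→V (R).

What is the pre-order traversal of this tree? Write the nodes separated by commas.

T, S, A, N, Q, Z, M, P, F, U, C, V, J, H, D, W, B, Y

Pre-order visits the node, then its left subtree, then its right subtree.
Visit T.
At T: go left to S.
  Visit S.
  At S: no left child.
  At S: go right to A.
    Visit A.
    At A: no left child.
    At A: go right to N.
      Visit N.
      At N: go left to Q.
        Q is a leaf — visit Q.
      At N: go right to Z.
        Z is a leaf — visit Z.
At T: go right to M.
  Visit M.
  At M: go left to P.
    Visit P.
    At P: go left to F.
      Visit F.
      At F: no left child.
      At F: go right to U.
        U is a leaf — visit U.
    At P: go right to C.
      C is a leaf — visit C.
  At M: go right to V.
    Visit V.
    At V: go left to J.
      J is a leaf — visit J.
    At V: go right to H.
      Visit H.
      At H: go left to D.
        Visit D.
        At D: go left to W.
          W is a leaf — visit W.
        At D: go right to B.
          Visit B.
          At B: go left to Y.
            Y is a leaf — visit Y.
          At B: no right child.
      At H: no right child.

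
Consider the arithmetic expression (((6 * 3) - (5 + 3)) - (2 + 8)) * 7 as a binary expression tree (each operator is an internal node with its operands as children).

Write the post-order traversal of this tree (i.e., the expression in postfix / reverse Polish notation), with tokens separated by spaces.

6 3 * 5 3 + - 2 8 + - 7 *

Post-order on an expression tree gives postfix notation: for each operator, emit left operand, right operand, then the operator.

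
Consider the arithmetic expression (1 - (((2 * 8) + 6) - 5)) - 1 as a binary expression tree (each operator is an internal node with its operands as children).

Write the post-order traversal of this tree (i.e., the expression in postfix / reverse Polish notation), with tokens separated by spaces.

Post-order on an expression tree gives postfix notation: for each operator, emit left operand, right operand, then the operator.

1 2 8 * 6 + 5 - - 1 -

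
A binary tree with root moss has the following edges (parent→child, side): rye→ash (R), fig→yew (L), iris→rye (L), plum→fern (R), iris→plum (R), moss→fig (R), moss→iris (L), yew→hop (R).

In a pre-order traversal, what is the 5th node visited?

plum

Pre-order visits the node, then its left subtree, then its right subtree.
Visit moss.
At moss: go left to iris.
  Visit iris.
  At iris: go left to rye.
    Visit rye.
    At rye: no left child.
    At rye: go right to ash.
      ash is a leaf — visit ash.
  At iris: go right to plum.
    Visit plum.
    At plum: no left child.
    At plum: go right to fern.
      fern is a leaf — visit fern.
At moss: go right to fig.
  Visit fig.
  At fig: go left to yew.
    Visit yew.
    At yew: no left child.
    At yew: go right to hop.
      hop is a leaf — visit hop.
  At fig: no right child.
Full pre-order sequence: moss, iris, rye, ash, plum, fern, fig, yew, hop.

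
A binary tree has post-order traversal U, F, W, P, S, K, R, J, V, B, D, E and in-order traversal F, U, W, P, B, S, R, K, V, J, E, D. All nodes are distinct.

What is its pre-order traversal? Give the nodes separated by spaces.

E B P W F U V R S K J D

The last element of post-order is the root; it splits in-order into left and right subtrees.
Root E: left subtree has 10 nodes {F, U, W, P, B, S, R, K, V, J}, right has 1 {D}.
  Root B: left subtree has 4 nodes {F, U, W, P}, right has 5 {S, R, K, V, J}.
    Root P: left subtree has 3 nodes {F, U, W}, right has 0 { }.
      Root W: left subtree has 2 nodes {F, U}, right has 0 { }.
        Root F: left subtree has 0 nodes { }, right has 1 {U}.
    Root V: left subtree has 3 nodes {S, R, K}, right has 1 {J}.
      Root R: left subtree has 1 node {S}, right has 1 {K}.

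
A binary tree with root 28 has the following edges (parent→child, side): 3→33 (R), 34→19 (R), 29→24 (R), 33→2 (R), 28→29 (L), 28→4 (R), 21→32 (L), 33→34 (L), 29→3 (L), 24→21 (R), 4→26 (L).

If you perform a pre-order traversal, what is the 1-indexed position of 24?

8

Pre-order visits the node, then its left subtree, then its right subtree.
Visit 28.
At 28: go left to 29.
  Visit 29.
  At 29: go left to 3.
    Visit 3.
    At 3: no left child.
    At 3: go right to 33.
      Visit 33.
      At 33: go left to 34.
        Visit 34.
        At 34: no left child.
        At 34: go right to 19.
          19 is a leaf — visit 19.
      At 33: go right to 2.
        2 is a leaf — visit 2.
  At 29: go right to 24.
    Visit 24.
    At 24: no left child.
    At 24: go right to 21.
      Visit 21.
      At 21: go left to 32.
        32 is a leaf — visit 32.
      At 21: no right child.
At 28: go right to 4.
  Visit 4.
  At 4: go left to 26.
    26 is a leaf — visit 26.
  At 4: no right child.
Full pre-order sequence: 28, 29, 3, 33, 34, 19, 2, 24, 21, 32, 4, 26.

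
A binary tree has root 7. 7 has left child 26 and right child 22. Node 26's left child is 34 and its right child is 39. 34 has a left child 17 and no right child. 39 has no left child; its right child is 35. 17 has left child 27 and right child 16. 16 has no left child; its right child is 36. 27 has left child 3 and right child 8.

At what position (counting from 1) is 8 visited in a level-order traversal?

11

Level-order visits nodes level by level from the root, left to right within each level.
Level 0: 7
Level 1: 26, 22
Level 2: 34, 39
Level 3: 17, 35
Level 4: 27, 16
Level 5: 3, 8, 36
Full level-order sequence: 7, 26, 22, 34, 39, 17, 35, 27, 16, 3, 8, 36.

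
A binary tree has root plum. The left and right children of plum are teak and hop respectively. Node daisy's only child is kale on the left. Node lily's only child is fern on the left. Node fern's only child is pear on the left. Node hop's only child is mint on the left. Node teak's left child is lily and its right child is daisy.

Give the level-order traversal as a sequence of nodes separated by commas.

Level-order visits nodes level by level from the root, left to right within each level.
Level 0: plum
Level 1: teak, hop
Level 2: lily, daisy, mint
Level 3: fern, kale
Level 4: pear

plum, teak, hop, lily, daisy, mint, fern, kale, pear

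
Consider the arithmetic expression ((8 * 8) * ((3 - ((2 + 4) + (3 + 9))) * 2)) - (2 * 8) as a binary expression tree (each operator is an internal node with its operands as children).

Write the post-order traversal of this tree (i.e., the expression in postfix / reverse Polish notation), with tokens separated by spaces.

8 8 * 3 2 4 + 3 9 + + - 2 * * 2 8 * -

Post-order on an expression tree gives postfix notation: for each operator, emit left operand, right operand, then the operator.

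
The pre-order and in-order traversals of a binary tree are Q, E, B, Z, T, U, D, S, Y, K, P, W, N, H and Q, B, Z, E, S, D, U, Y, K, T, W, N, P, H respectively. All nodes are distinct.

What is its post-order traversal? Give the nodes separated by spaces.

Z B S D K Y U N W H P T E Q

The first element of pre-order is the root; it splits in-order into left and right subtrees.
Root Q: left subtree has 0 nodes { }, right has 13 {B, Z, E, S, D, U, Y, K, T, W, N, P, H}.
  Root E: left subtree has 2 nodes {B, Z}, right has 10 {S, D, U, Y, K, T, W, N, P, H}.
    Root B: left subtree has 0 nodes { }, right has 1 {Z}.
    Root T: left subtree has 5 nodes {S, D, U, Y, K}, right has 4 {W, N, P, H}.
      Root U: left subtree has 2 nodes {S, D}, right has 2 {Y, K}.
        Root D: left subtree has 1 node {S}, right has 0 { }.
        Root Y: left subtree has 0 nodes { }, right has 1 {K}.
      Root P: left subtree has 2 nodes {W, N}, right has 1 {H}.
        Root W: left subtree has 0 nodes { }, right has 1 {N}.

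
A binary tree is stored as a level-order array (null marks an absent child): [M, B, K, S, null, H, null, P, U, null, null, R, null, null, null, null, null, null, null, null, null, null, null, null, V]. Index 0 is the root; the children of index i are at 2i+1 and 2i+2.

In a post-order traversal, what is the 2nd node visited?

Post-order visits the left subtree, then the right subtree, then the node.
At M: go left to B.
  At B: go left to S.
    At S: go left to P.
      P is a leaf — visit P.
    At S: go right to U.
      U is a leaf — visit U.
    Visit S.
  At B: no right child.
  Visit B.
At M: go right to K.
  At K: go left to H.
    At H: go left to R.
      At R: no left child.
      At R: go right to V.
        V is a leaf — visit V.
      Visit R.
    At H: no right child.
    Visit H.
  At K: no right child.
  Visit K.
Visit M.
Full post-order sequence: P, U, S, B, V, R, H, K, M.

U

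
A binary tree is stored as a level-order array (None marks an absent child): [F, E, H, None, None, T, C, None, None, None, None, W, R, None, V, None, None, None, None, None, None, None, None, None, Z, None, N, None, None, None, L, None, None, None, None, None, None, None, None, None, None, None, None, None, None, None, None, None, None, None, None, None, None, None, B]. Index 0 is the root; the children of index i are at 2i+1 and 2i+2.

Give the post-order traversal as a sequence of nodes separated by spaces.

Post-order visits the left subtree, then the right subtree, then the node.
At F: go left to E.
  E is a leaf — visit E.
At F: go right to H.
  At H: go left to T.
    At T: go left to W.
      At W: no left child.
      At W: go right to Z.
        Z is a leaf — visit Z.
      Visit W.
    At T: go right to R.
      At R: no left child.
      At R: go right to N.
        At N: no left child.
        At N: go right to B.
          B is a leaf — visit B.
        Visit N.
      Visit R.
    Visit T.
  At H: go right to C.
    At C: no left child.
    At C: go right to V.
      At V: no left child.
      At V: go right to L.
        L is a leaf — visit L.
      Visit V.
    Visit C.
  Visit H.
Visit F.

E Z W B N R T L V C H F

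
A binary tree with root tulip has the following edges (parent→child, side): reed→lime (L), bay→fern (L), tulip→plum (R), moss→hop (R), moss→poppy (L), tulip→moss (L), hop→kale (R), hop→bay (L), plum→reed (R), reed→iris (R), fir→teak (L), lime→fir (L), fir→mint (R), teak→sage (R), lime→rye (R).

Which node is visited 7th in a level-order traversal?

Level-order visits nodes level by level from the root, left to right within each level.
Level 0: tulip
Level 1: moss, plum
Level 2: poppy, hop, reed
Level 3: bay, kale, lime, iris
Level 4: fern, fir, rye
Level 5: teak, mint
Level 6: sage
Full level-order sequence: tulip, moss, plum, poppy, hop, reed, bay, kale, lime, iris, fern, fir, rye, teak, mint, sage.

bay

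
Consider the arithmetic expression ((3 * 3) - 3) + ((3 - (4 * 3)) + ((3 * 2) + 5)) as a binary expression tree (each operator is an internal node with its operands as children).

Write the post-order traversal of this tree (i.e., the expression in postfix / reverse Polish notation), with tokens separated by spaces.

Post-order on an expression tree gives postfix notation: for each operator, emit left operand, right operand, then the operator.

3 3 * 3 - 3 4 3 * - 3 2 * 5 + + +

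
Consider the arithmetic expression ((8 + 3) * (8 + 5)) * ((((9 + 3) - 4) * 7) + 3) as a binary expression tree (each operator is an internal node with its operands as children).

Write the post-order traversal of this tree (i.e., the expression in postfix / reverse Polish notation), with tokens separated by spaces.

8 3 + 8 5 + * 9 3 + 4 - 7 * 3 + *

Post-order on an expression tree gives postfix notation: for each operator, emit left operand, right operand, then the operator.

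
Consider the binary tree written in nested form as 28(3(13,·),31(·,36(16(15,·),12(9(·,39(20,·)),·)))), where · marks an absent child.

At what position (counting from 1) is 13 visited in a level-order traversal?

Level-order visits nodes level by level from the root, left to right within each level.
Level 0: 28
Level 1: 3, 31
Level 2: 13, 36
Level 3: 16, 12
Level 4: 15, 9
Level 5: 39
Level 6: 20
Full level-order sequence: 28, 3, 31, 13, 36, 16, 12, 15, 9, 39, 20.

4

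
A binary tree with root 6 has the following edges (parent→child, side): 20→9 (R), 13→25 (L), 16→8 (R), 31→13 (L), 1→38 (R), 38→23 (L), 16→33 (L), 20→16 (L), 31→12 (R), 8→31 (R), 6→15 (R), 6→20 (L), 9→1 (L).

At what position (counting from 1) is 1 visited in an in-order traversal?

In-order visits the left subtree, then the node, then the right subtree.
At 6: go left to 20.
  At 20: go left to 16.
    At 16: go left to 33.
      33 is a leaf — visit 33.
    Visit 16.
    At 16: go right to 8.
      At 8: no left child.
      Visit 8.
      At 8: go right to 31.
        At 31: go left to 13.
          At 13: go left to 25.
            25 is a leaf — visit 25.
          Visit 13.
          At 13: no right child.
        Visit 31.
        At 31: go right to 12.
          12 is a leaf — visit 12.
  Visit 20.
  At 20: go right to 9.
    At 9: go left to 1.
      At 1: no left child.
      Visit 1.
      At 1: go right to 38.
        At 38: go left to 23.
          23 is a leaf — visit 23.
        Visit 38.
        At 38: no right child.
    Visit 9.
    At 9: no right child.
Visit 6.
At 6: go right to 15.
  15 is a leaf — visit 15.
Full in-order sequence: 33, 16, 8, 25, 13, 31, 12, 20, 1, 23, 38, 9, 6, 15.

9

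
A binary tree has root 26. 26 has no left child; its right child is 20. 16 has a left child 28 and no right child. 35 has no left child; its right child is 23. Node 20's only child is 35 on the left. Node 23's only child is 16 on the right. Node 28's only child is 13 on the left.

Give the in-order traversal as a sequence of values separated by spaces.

In-order visits the left subtree, then the node, then the right subtree.
At 26: no left child.
Visit 26.
At 26: go right to 20.
  At 20: go left to 35.
    At 35: no left child.
    Visit 35.
    At 35: go right to 23.
      At 23: no left child.
      Visit 23.
      At 23: go right to 16.
        At 16: go left to 28.
          At 28: go left to 13.
            13 is a leaf — visit 13.
          Visit 28.
          At 28: no right child.
        Visit 16.
        At 16: no right child.
  Visit 20.
  At 20: no right child.

26 35 23 13 28 16 20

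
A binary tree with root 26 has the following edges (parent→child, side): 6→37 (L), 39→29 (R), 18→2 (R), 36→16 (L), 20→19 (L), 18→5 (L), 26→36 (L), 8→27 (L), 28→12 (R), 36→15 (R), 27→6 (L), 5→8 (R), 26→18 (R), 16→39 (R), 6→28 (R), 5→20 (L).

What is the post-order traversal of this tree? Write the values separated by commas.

Post-order visits the left subtree, then the right subtree, then the node.
At 26: go left to 36.
  At 36: go left to 16.
    At 16: no left child.
    At 16: go right to 39.
      At 39: no left child.
      At 39: go right to 29.
        29 is a leaf — visit 29.
      Visit 39.
    Visit 16.
  At 36: go right to 15.
    15 is a leaf — visit 15.
  Visit 36.
At 26: go right to 18.
  At 18: go left to 5.
    At 5: go left to 20.
      At 20: go left to 19.
        19 is a leaf — visit 19.
      At 20: no right child.
      Visit 20.
    At 5: go right to 8.
      At 8: go left to 27.
        At 27: go left to 6.
          At 6: go left to 37.
            37 is a leaf — visit 37.
          At 6: go right to 28.
            At 28: no left child.
            At 28: go right to 12.
              12 is a leaf — visit 12.
            Visit 28.
          Visit 6.
        At 27: no right child.
        Visit 27.
      At 8: no right child.
      Visit 8.
    Visit 5.
  At 18: go right to 2.
    2 is a leaf — visit 2.
  Visit 18.
Visit 26.

29, 39, 16, 15, 36, 19, 20, 37, 12, 28, 6, 27, 8, 5, 2, 18, 26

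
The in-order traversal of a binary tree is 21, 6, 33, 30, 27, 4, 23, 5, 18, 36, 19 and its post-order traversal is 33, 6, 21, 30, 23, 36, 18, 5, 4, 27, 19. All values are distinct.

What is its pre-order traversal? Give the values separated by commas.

19, 27, 30, 21, 6, 33, 4, 5, 23, 18, 36

The last element of post-order is the root; it splits in-order into left and right subtrees.
Root 19: left subtree has 10 nodes {21, 6, 33, 30, 27, 4, 23, 5, 18, 36}, right has 0 { }.
  Root 27: left subtree has 4 nodes {21, 6, 33, 30}, right has 5 {4, 23, 5, 18, 36}.
    Root 30: left subtree has 3 nodes {21, 6, 33}, right has 0 { }.
      Root 21: left subtree has 0 nodes { }, right has 2 {6, 33}.
        Root 6: left subtree has 0 nodes { }, right has 1 {33}.
    Root 4: left subtree has 0 nodes { }, right has 4 {23, 5, 18, 36}.
      Root 5: left subtree has 1 node {23}, right has 2 {18, 36}.
        Root 18: left subtree has 0 nodes { }, right has 1 {36}.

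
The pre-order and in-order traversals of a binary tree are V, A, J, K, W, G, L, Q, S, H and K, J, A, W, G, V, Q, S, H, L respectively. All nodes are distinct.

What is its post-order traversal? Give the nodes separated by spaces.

K J G W A H S Q L V

The first element of pre-order is the root; it splits in-order into left and right subtrees.
Root V: left subtree has 5 nodes {K, J, A, W, G}, right has 4 {Q, S, H, L}.
  Root A: left subtree has 2 nodes {K, J}, right has 2 {W, G}.
    Root J: left subtree has 1 node {K}, right has 0 { }.
    Root W: left subtree has 0 nodes { }, right has 1 {G}.
  Root L: left subtree has 3 nodes {Q, S, H}, right has 0 { }.
    Root Q: left subtree has 0 nodes { }, right has 2 {S, H}.
      Root S: left subtree has 0 nodes { }, right has 1 {H}.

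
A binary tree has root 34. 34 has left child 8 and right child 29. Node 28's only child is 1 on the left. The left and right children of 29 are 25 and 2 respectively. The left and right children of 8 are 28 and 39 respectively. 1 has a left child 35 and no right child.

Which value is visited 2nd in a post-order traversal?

1

Post-order visits the left subtree, then the right subtree, then the node.
At 34: go left to 8.
  At 8: go left to 28.
    At 28: go left to 1.
      At 1: go left to 35.
        35 is a leaf — visit 35.
      At 1: no right child.
      Visit 1.
    At 28: no right child.
    Visit 28.
  At 8: go right to 39.
    39 is a leaf — visit 39.
  Visit 8.
At 34: go right to 29.
  At 29: go left to 25.
    25 is a leaf — visit 25.
  At 29: go right to 2.
    2 is a leaf — visit 2.
  Visit 29.
Visit 34.
Full post-order sequence: 35, 1, 28, 39, 8, 25, 2, 29, 34.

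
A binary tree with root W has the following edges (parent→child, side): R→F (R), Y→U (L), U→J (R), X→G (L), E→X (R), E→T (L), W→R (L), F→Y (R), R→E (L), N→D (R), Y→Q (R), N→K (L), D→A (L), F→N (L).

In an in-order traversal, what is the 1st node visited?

T

In-order visits the left subtree, then the node, then the right subtree.
At W: go left to R.
  At R: go left to E.
    At E: go left to T.
      T is a leaf — visit T.
    Visit E.
    At E: go right to X.
      At X: go left to G.
        G is a leaf — visit G.
      Visit X.
      At X: no right child.
  Visit R.
  At R: go right to F.
    At F: go left to N.
      At N: go left to K.
        K is a leaf — visit K.
      Visit N.
      At N: go right to D.
        At D: go left to A.
          A is a leaf — visit A.
        Visit D.
        At D: no right child.
    Visit F.
    At F: go right to Y.
      At Y: go left to U.
        At U: no left child.
        Visit U.
        At U: go right to J.
          J is a leaf — visit J.
      Visit Y.
      At Y: go right to Q.
        Q is a leaf — visit Q.
Visit W.
At W: no right child.
Full in-order sequence: T, E, G, X, R, K, N, A, D, F, U, J, Y, Q, W.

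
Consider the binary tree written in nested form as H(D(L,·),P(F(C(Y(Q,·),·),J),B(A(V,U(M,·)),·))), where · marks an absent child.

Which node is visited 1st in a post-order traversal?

Post-order visits the left subtree, then the right subtree, then the node.
At H: go left to D.
  At D: go left to L.
    L is a leaf — visit L.
  At D: no right child.
  Visit D.
At H: go right to P.
  At P: go left to F.
    At F: go left to C.
      At C: go left to Y.
        At Y: go left to Q.
          Q is a leaf — visit Q.
        At Y: no right child.
        Visit Y.
      At C: no right child.
      Visit C.
    At F: go right to J.
      J is a leaf — visit J.
    Visit F.
  At P: go right to B.
    At B: go left to A.
      At A: go left to V.
        V is a leaf — visit V.
      At A: go right to U.
        At U: go left to M.
          M is a leaf — visit M.
        At U: no right child.
        Visit U.
      Visit A.
    At B: no right child.
    Visit B.
  Visit P.
Visit H.
Full post-order sequence: L, D, Q, Y, C, J, F, V, M, U, A, B, P, H.

L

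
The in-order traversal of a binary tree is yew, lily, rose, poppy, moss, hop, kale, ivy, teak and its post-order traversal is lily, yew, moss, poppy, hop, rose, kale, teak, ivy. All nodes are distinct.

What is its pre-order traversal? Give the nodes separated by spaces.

The last element of post-order is the root; it splits in-order into left and right subtrees.
Root ivy: left subtree has 7 nodes {yew, lily, rose, poppy, moss, hop, kale}, right has 1 {teak}.
  Root kale: left subtree has 6 nodes {yew, lily, rose, poppy, moss, hop}, right has 0 { }.
    Root rose: left subtree has 2 nodes {yew, lily}, right has 3 {poppy, moss, hop}.
      Root yew: left subtree has 0 nodes { }, right has 1 {lily}.
      Root hop: left subtree has 2 nodes {poppy, moss}, right has 0 { }.
        Root poppy: left subtree has 0 nodes { }, right has 1 {moss}.

ivy kale rose yew lily hop poppy moss teak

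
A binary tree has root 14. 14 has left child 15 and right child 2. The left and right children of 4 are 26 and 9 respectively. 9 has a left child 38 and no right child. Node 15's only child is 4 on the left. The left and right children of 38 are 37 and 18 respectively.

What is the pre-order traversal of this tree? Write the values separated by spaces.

14 15 4 26 9 38 37 18 2

Pre-order visits the node, then its left subtree, then its right subtree.
Visit 14.
At 14: go left to 15.
  Visit 15.
  At 15: go left to 4.
    Visit 4.
    At 4: go left to 26.
      26 is a leaf — visit 26.
    At 4: go right to 9.
      Visit 9.
      At 9: go left to 38.
        Visit 38.
        At 38: go left to 37.
          37 is a leaf — visit 37.
        At 38: go right to 18.
          18 is a leaf — visit 18.
      At 9: no right child.
  At 15: no right child.
At 14: go right to 2.
  2 is a leaf — visit 2.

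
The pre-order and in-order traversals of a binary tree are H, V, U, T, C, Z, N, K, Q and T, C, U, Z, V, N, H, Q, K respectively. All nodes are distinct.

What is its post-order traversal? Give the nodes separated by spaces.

The first element of pre-order is the root; it splits in-order into left and right subtrees.
Root H: left subtree has 6 nodes {T, C, U, Z, V, N}, right has 2 {Q, K}.
  Root V: left subtree has 4 nodes {T, C, U, Z}, right has 1 {N}.
    Root U: left subtree has 2 nodes {T, C}, right has 1 {Z}.
      Root T: left subtree has 0 nodes { }, right has 1 {C}.
  Root K: left subtree has 1 node {Q}, right has 0 { }.

C T Z U N V Q K H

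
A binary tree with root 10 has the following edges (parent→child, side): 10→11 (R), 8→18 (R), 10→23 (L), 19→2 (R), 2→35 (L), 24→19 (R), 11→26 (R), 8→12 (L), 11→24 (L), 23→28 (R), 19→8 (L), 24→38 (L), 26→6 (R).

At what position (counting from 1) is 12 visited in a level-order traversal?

12

Level-order visits nodes level by level from the root, left to right within each level.
Level 0: 10
Level 1: 23, 11
Level 2: 28, 24, 26
Level 3: 38, 19, 6
Level 4: 8, 2
Level 5: 12, 18, 35
Full level-order sequence: 10, 23, 11, 28, 24, 26, 38, 19, 6, 8, 2, 12, 18, 35.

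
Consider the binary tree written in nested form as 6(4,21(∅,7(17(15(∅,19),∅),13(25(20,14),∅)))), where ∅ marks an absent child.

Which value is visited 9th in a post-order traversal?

Post-order visits the left subtree, then the right subtree, then the node.
At 6: go left to 4.
  4 is a leaf — visit 4.
At 6: go right to 21.
  At 21: no left child.
  At 21: go right to 7.
    At 7: go left to 17.
      At 17: go left to 15.
        At 15: no left child.
        At 15: go right to 19.
          19 is a leaf — visit 19.
        Visit 15.
      At 17: no right child.
      Visit 17.
    At 7: go right to 13.
      At 13: go left to 25.
        At 25: go left to 20.
          20 is a leaf — visit 20.
        At 25: go right to 14.
          14 is a leaf — visit 14.
        Visit 25.
      At 13: no right child.
      Visit 13.
    Visit 7.
  Visit 21.
Visit 6.
Full post-order sequence: 4, 19, 15, 17, 20, 14, 25, 13, 7, 21, 6.

7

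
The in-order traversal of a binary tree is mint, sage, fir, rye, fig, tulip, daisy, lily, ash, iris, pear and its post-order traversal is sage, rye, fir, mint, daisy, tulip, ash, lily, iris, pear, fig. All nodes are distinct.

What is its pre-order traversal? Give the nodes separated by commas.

The last element of post-order is the root; it splits in-order into left and right subtrees.
Root fig: left subtree has 4 nodes {mint, sage, fir, rye}, right has 6 {tulip, daisy, lily, ash, iris, pear}.
  Root mint: left subtree has 0 nodes { }, right has 3 {sage, fir, rye}.
    Root fir: left subtree has 1 node {sage}, right has 1 {rye}.
  Root pear: left subtree has 5 nodes {tulip, daisy, lily, ash, iris}, right has 0 { }.
    Root iris: left subtree has 4 nodes {tulip, daisy, lily, ash}, right has 0 { }.
      Root lily: left subtree has 2 nodes {tulip, daisy}, right has 1 {ash}.
        Root tulip: left subtree has 0 nodes { }, right has 1 {daisy}.

fig, mint, fir, sage, rye, pear, iris, lily, tulip, daisy, ash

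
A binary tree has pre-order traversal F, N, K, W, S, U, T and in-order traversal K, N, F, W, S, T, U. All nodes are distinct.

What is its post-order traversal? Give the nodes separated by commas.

K, N, T, U, S, W, F

The first element of pre-order is the root; it splits in-order into left and right subtrees.
Root F: left subtree has 2 nodes {K, N}, right has 4 {W, S, T, U}.
  Root N: left subtree has 1 node {K}, right has 0 { }.
  Root W: left subtree has 0 nodes { }, right has 3 {S, T, U}.
    Root S: left subtree has 0 nodes { }, right has 2 {T, U}.
      Root U: left subtree has 1 node {T}, right has 0 { }.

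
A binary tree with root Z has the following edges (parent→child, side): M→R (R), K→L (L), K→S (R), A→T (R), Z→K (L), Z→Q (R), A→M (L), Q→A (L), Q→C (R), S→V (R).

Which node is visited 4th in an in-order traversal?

V

In-order visits the left subtree, then the node, then the right subtree.
At Z: go left to K.
  At K: go left to L.
    L is a leaf — visit L.
  Visit K.
  At K: go right to S.
    At S: no left child.
    Visit S.
    At S: go right to V.
      V is a leaf — visit V.
Visit Z.
At Z: go right to Q.
  At Q: go left to A.
    At A: go left to M.
      At M: no left child.
      Visit M.
      At M: go right to R.
        R is a leaf — visit R.
    Visit A.
    At A: go right to T.
      T is a leaf — visit T.
  Visit Q.
  At Q: go right to C.
    C is a leaf — visit C.
Full in-order sequence: L, K, S, V, Z, M, R, A, T, Q, C.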